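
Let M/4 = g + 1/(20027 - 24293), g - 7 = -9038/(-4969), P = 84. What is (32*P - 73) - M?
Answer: 27342192521/10598877 ≈ 2579.7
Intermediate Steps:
g = 43821/4969 (g = 7 - 9038/(-4969) = 7 - 9038*(-1/4969) = 7 + 9038/4969 = 43821/4969 ≈ 8.8189)
M = 373870834/10598877 (M = 4*(43821/4969 + 1/(20027 - 24293)) = 4*(43821/4969 + 1/(-4266)) = 4*(43821/4969 - 1/4266) = 4*(186935417/21197754) = 373870834/10598877 ≈ 35.275)
(32*P - 73) - M = (32*84 - 73) - 1*373870834/10598877 = (2688 - 73) - 373870834/10598877 = 2615 - 373870834/10598877 = 27342192521/10598877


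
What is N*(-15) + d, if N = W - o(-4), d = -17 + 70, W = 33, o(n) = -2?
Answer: -472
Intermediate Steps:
d = 53
N = 35 (N = 33 - 1*(-2) = 33 + 2 = 35)
N*(-15) + d = 35*(-15) + 53 = -525 + 53 = -472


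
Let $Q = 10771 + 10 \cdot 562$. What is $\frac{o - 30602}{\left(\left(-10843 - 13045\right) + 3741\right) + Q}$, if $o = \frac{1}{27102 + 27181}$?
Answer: $\frac{1661168365}{203886948} \approx 8.1475$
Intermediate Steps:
$o = \frac{1}{54283} \approx 1.8422 \cdot 10^{-5}$
$Q = 16391$ ($Q = 10771 + 5620 = 16391$)
$\frac{o - 30602}{\left(\left(-10843 - 13045\right) + 3741\right) + Q} = \frac{\frac{1}{54283} - 30602}{\left(\left(-10843 - 13045\right) + 3741\right) + 16391} = - \frac{1661168365}{54283 \left(\left(-23888 + 3741\right) + 16391\right)} = - \frac{1661168365}{54283 \left(-20147 + 16391\right)} = - \frac{1661168365}{54283 \left(-3756\right)} = \left(- \frac{1661168365}{54283}\right) \left(- \frac{1}{3756}\right) = \frac{1661168365}{203886948}$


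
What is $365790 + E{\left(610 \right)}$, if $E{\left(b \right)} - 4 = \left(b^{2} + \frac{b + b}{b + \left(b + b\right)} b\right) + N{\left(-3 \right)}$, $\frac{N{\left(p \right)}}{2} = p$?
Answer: $\frac{2214884}{3} \approx 7.383 \cdot 10^{5}$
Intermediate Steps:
$N{\left(p \right)} = 2 p$
$E{\left(b \right)} = -2 + b^{2} + \frac{2 b}{3}$ ($E{\left(b \right)} = 4 + \left(\left(b^{2} + \frac{b + b}{b + \left(b + b\right)} b\right) + 2 \left(-3\right)\right) = 4 - \left(6 - b^{2} - \frac{2 b}{b + 2 b} b\right) = 4 - \left(6 - b^{2} - \frac{2 b}{3 b} b\right) = 4 - \left(6 - b^{2} - 2 b \frac{1}{3 b} b\right) = 4 - \left(6 - b^{2} - \frac{2 b}{3}\right) = 4 + \left(-6 + b^{2} + \frac{2 b}{3}\right) = -2 + b^{2} + \frac{2 b}{3}$)
$365790 + E{\left(610 \right)} = 365790 + \left(-2 + 610^{2} + \frac{2}{3} \cdot 610\right) = 365790 + \left(-2 + 372100 + \frac{1220}{3}\right) = 365790 + \frac{1117514}{3} = \frac{2214884}{3}$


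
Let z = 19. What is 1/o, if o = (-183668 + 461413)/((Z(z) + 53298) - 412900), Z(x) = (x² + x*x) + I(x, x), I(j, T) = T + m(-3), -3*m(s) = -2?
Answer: -1076581/833235 ≈ -1.2920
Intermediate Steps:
m(s) = ⅔ (m(s) = -⅓*(-2) = ⅔)
I(j, T) = ⅔ + T (I(j, T) = T + ⅔ = ⅔ + T)
Z(x) = ⅔ + x + 2*x² (Z(x) = (x² + x*x) + (⅔ + x) = (x² + x²) + (⅔ + x) = 2*x² + (⅔ + x) = ⅔ + x + 2*x²)
o = -833235/1076581 (o = (-183668 + 461413)/(((⅔ + 19 + 2*19²) + 53298) - 412900) = 277745/(((⅔ + 19 + 2*361) + 53298) - 412900) = 277745/(((⅔ + 19 + 722) + 53298) - 412900) = 277745/((2225/3 + 53298) - 412900) = 277745/(162119/3 - 412900) = 277745/(-1076581/3) = 277745*(-3/1076581) = -833235/1076581 ≈ -0.77396)
1/o = 1/(-833235/1076581) = -1076581/833235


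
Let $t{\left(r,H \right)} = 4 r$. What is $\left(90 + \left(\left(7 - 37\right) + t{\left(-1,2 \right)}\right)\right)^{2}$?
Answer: $3136$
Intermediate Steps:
$\left(90 + \left(\left(7 - 37\right) + t{\left(-1,2 \right)}\right)\right)^{2} = \left(90 + \left(\left(7 - 37\right) + 4 \left(-1\right)\right)\right)^{2} = \left(90 - 34\right)^{2} = 56^{2} = 3136$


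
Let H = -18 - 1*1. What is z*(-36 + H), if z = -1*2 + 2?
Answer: 0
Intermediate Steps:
H = -19 (H = -18 - 1 = -19)
z = 0 (z = -2 + 2 = 0)
z*(-36 + H) = 0*(-36 - 19) = 0*(-55) = 0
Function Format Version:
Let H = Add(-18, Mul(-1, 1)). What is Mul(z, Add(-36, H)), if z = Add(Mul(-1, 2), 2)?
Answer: 0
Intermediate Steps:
H = -19 (H = Add(-18, -1) = -19)
z = 0 (z = Add(-2, 2) = 0)
Mul(z, Add(-36, H)) = Mul(0, Add(-36, -19)) = Mul(0, -55) = 0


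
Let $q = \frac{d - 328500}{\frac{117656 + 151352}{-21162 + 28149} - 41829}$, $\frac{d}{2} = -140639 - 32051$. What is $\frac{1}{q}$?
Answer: $\frac{3435179}{55392936} \approx 0.062015$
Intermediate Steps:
$d = -345380$ ($d = 2 \left(-140639 - 32051\right) = 2 \left(-172690\right) = -345380$)
$q = \frac{55392936}{3435179}$ ($q = \frac{-345380 - 328500}{\frac{117656 + 151352}{-21162 + 28149} - 41829} = - \frac{673880}{\frac{269008}{6987} - 41829} = - \frac{673880}{269008 \cdot \frac{1}{6987} - 41829} = - \frac{673880}{\frac{15824}{411} - 41829} = - \frac{673880}{- \frac{17175895}{411}} = \left(-673880\right) \left(- \frac{411}{17175895}\right) = \frac{55392936}{3435179} \approx 16.125$)
$\frac{1}{q} = \frac{1}{\frac{55392936}{3435179}} = \frac{3435179}{55392936}$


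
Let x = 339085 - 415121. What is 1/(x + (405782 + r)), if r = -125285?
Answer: 1/204461 ≈ 4.8909e-6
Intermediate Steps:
x = -76036
1/(x + (405782 + r)) = 1/(-76036 + (405782 - 125285)) = 1/(-76036 + 280497) = 1/204461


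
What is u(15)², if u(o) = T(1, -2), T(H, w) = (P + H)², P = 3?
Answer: 256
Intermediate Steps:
T(H, w) = (3 + H)²
u(o) = 16 (u(o) = (3 + 1)² = 4² = 16)
u(15)² = 16² = 256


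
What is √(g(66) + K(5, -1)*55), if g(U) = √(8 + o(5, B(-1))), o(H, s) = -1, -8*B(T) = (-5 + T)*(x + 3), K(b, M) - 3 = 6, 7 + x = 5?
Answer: √(495 + √7) ≈ 22.308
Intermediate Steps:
x = -2 (x = -7 + 5 = -2)
K(b, M) = 9 (K(b, M) = 3 + 6 = 9)
B(T) = 5/8 - T/8 (B(T) = -(-5 + T)*(-2 + 3)/8 = -(-5 + T)/8 = 5/8 - T/8)
g(U) = √7 (g(U) = √(8 - 1) = √7)
√(g(66) + K(5, -1)*55) = √(√7 + 9*55) = √(√7 + 495) = √(495 + √7)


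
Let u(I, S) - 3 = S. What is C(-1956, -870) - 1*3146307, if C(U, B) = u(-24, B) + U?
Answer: -3149130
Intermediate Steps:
u(I, S) = 3 + S
C(U, B) = 3 + B + U (C(U, B) = (3 + B) + U = 3 + B + U)
C(-1956, -870) - 1*3146307 = (3 - 870 - 1956) - 1*3146307 = -2823 - 3146307 = -3149130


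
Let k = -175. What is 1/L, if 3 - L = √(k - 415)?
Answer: 3/599 + I*√590/599 ≈ 0.0050083 + 0.040551*I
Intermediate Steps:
L = 3 - I*√590 (L = 3 - √(-175 - 415) = 3 - √(-590) = 3 - I*√590 ≈ 3.0 - 24.29*I)
1/L = 1/(3 - I*√590)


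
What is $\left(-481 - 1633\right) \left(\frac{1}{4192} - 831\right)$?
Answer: $\frac{3682113407}{2096} \approx 1.7567 \cdot 10^{6}$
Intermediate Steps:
$\left(-481 - 1633\right) \left(\frac{1}{4192} - 831\right) = - 2114 \left(\frac{1}{4192} - 831\right) = \left(-2114\right) \left(- \frac{3483551}{4192}\right) = \frac{3682113407}{2096}$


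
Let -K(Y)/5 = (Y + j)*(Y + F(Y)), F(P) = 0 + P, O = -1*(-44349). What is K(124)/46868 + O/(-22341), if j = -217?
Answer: 41484599/87256499 ≈ 0.47543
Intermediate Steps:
O = 44349
F(P) = P
K(Y) = -10*Y*(-217 + Y) (K(Y) = -5*(Y - 217)*(Y + Y) = -5*(-217 + Y)*2*Y = -10*Y*(-217 + Y))
K(124)/46868 + O/(-22341) = (10*124*(217 - 1*124))/46868 + 44349/(-22341) = (10*124*(217 - 124))*(1/46868) + 44349*(-1/22341) = (10*124*93)*(1/46868) - 14783/7447 = 115320*(1/46868) - 14783/7447 = 28830/11717 - 14783/7447 = 41484599/87256499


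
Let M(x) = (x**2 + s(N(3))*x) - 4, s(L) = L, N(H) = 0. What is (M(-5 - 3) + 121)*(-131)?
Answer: -23711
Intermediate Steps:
M(x) = -4 + x**2 (M(x) = (x**2 + 0*x) - 4 = (x**2 + 0) - 4 = x**2 - 4 = -4 + x**2)
(M(-5 - 3) + 121)*(-131) = ((-4 + (-5 - 3)**2) + 121)*(-131) = ((-4 + (-8)**2) + 121)*(-131) = ((-4 + 64) + 121)*(-131) = (60 + 121)*(-131) = 181*(-131) = -23711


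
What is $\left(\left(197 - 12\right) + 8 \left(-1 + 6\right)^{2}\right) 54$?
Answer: $20790$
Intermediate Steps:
$\left(\left(197 - 12\right) + 8 \left(-1 + 6\right)^{2}\right) 54 = \left(185 + 8 \cdot 5^{2}\right) 54 = \left(185 + 8 \cdot 25\right) 54 = \left(185 + 200\right) 54 = 385 \cdot 54 = 20790$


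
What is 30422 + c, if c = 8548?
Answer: 38970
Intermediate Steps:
30422 + c = 30422 + 8548 = 38970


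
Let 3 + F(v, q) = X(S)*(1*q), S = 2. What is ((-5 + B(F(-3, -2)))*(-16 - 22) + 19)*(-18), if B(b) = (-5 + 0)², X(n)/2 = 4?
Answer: 13338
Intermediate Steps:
X(n) = 8 (X(n) = 2*4 = 8)
F(v, q) = -3 + 8*q (F(v, q) = -3 + 8*(1*q) = -3 + 8*q)
B(b) = 25 (B(b) = (-5)² = 25)
((-5 + B(F(-3, -2)))*(-16 - 22) + 19)*(-18) = ((-5 + 25)*(-16 - 22) + 19)*(-18) = (20*(-38) + 19)*(-18) = (-760 + 19)*(-18) = -741*(-18) = 13338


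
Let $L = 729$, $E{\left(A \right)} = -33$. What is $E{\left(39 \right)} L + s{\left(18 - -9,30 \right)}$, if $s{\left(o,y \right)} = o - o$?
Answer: $-24057$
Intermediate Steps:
$s{\left(o,y \right)} = 0$
$E{\left(39 \right)} L + s{\left(18 - -9,30 \right)} = \left(-33\right) 729 + 0 = -24057 + 0 = -24057$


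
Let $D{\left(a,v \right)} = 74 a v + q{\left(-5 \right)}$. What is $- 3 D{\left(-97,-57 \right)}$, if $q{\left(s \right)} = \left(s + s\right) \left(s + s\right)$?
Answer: $-1227738$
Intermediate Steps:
$q{\left(s \right)} = 4 s^{2}$ ($q{\left(s \right)} = 2 s 2 s = 4 s^{2}$)
$D{\left(a,v \right)} = 100 + 74 a v$ ($D{\left(a,v \right)} = 74 a v + 4 \left(-5\right)^{2} = 74 a v + 4 \cdot 25 = 74 a v + 100 = 100 + 74 a v$)
$- 3 D{\left(-97,-57 \right)} = - 3 \left(100 + 74 \left(-97\right) \left(-57\right)\right) = - 3 \left(100 + 409146\right) = \left(-3\right) 409246 = -1227738$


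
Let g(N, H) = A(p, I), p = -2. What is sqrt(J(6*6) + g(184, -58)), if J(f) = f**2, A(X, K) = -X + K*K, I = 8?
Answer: sqrt(1362) ≈ 36.905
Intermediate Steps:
A(X, K) = K**2 - X (A(X, K) = -X + K**2 = K**2 - X)
g(N, H) = 66 (g(N, H) = 8**2 - 1*(-2) = 64 + 2 = 66)
sqrt(J(6*6) + g(184, -58)) = sqrt((6*6)**2 + 66) = sqrt(36**2 + 66) = sqrt(1296 + 66) = sqrt(1362)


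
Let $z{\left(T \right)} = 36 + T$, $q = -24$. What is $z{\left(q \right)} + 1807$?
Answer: $1819$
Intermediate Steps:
$z{\left(q \right)} + 1807 = \left(36 - 24\right) + 1807 = 12 + 1807 = 1819$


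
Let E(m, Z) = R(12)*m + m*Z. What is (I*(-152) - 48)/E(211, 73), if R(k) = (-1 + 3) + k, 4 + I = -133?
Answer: 20776/18357 ≈ 1.1318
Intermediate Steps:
I = -137 (I = -4 - 133 = -137)
R(k) = 2 + k
E(m, Z) = 14*m + Z*m (E(m, Z) = (2 + 12)*m + m*Z = 14*m + Z*m)
(I*(-152) - 48)/E(211, 73) = (-137*(-152) - 48)/((211*(14 + 73))) = (20824 - 48)/((211*87)) = 20776/18357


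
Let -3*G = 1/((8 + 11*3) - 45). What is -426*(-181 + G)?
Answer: 154141/2 ≈ 77071.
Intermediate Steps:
G = 1/12 (G = -1/(3*((8 + 11*3) - 45)) = -1/(3*((8 + 33) - 45)) = -1/(3*(41 - 45)) = -⅓/(-4) = -⅓*(-¼) = 1/12 ≈ 0.083333)
-426*(-181 + G) = -426*(-181 + 1/12) = -426*(-2171/12) = 154141/2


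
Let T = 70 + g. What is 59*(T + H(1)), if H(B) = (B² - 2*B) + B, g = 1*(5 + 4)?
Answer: 4661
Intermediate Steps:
g = 9 (g = 1*9 = 9)
T = 79 (T = 70 + 9 = 79)
H(B) = B² - B
59*(T + H(1)) = 59*(79 + 1*(-1 + 1)) = 59*(79 + 1*0) = 59*(79 + 0) = 59*79 = 4661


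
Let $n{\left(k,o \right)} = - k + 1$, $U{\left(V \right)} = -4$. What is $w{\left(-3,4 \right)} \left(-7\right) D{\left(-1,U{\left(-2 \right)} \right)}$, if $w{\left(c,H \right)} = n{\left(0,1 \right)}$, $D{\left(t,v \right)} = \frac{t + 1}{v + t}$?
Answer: $0$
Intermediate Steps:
$D{\left(t,v \right)} = \frac{1 + t}{t + v}$
$n{\left(k,o \right)} = 1 - k$
$w{\left(c,H \right)} = 1$ ($w{\left(c,H \right)} = 1 - 0 = 1 + 0 = 1$)
$w{\left(-3,4 \right)} \left(-7\right) D{\left(-1,U{\left(-2 \right)} \right)} = 1 \left(-7\right) \frac{1 - 1}{-1 - 4} = - 7 \frac{1}{-5} \cdot 0 = - 7 \left(\left(- \frac{1}{5}\right) 0\right) = \left(-7\right) 0 = 0$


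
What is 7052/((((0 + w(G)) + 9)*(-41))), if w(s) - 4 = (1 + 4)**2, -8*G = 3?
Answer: -86/19 ≈ -4.5263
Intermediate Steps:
G = -3/8 (G = -1/8*3 = -3/8 ≈ -0.37500)
w(s) = 29 (w(s) = 4 + (1 + 4)**2 = 4 + 5**2 = 4 + 25 = 29)
7052/((((0 + w(G)) + 9)*(-41))) = 7052/((((0 + 29) + 9)*(-41))) = 7052/(((29 + 9)*(-41))) = 7052/((38*(-41))) = 7052/(-1558) = 7052*(-1/1558) = -86/19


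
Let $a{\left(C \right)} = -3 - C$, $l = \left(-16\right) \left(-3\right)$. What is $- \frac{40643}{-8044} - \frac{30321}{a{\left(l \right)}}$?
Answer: $\frac{81991639}{136748} \approx 599.58$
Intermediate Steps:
$l = 48$
$- \frac{40643}{-8044} - \frac{30321}{a{\left(l \right)}} = - \frac{40643}{-8044} - \frac{30321}{-3 - 48} = \left(-40643\right) \left(- \frac{1}{8044}\right) - \frac{30321}{-3 - 48} = \frac{40643}{8044} - \frac{30321}{-51} = \frac{40643}{8044} - - \frac{10107}{17} = \frac{40643}{8044} + \frac{10107}{17} = \frac{81991639}{136748}$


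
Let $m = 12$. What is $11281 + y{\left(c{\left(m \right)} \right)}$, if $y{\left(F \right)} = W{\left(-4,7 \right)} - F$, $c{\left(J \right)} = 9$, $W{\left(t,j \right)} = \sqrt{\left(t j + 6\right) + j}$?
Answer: $11272 + i \sqrt{15} \approx 11272.0 + 3.873 i$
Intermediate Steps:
$W{\left(t,j \right)} = \sqrt{6 + j + j t}$ ($W{\left(t,j \right)} = \sqrt{\left(j t + 6\right) + j} = \sqrt{\left(6 + j t\right) + j} = \sqrt{6 + j + j t}$)
$y{\left(F \right)} = - F + i \sqrt{15}$ ($y{\left(F \right)} = \sqrt{6 + 7 + 7 \left(-4\right)} - F = \sqrt{6 + 7 - 28} - F = \sqrt{-15} - F = i \sqrt{15} - F = - F + i \sqrt{15}$)
$11281 + y{\left(c{\left(m \right)} \right)} = 11281 + \left(\left(-1\right) 9 + i \sqrt{15}\right) = 11281 - \left(9 - i \sqrt{15}\right) = 11272 + i \sqrt{15}$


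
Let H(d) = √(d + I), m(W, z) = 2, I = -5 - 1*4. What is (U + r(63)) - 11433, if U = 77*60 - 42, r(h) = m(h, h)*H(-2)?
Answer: -6855 + 2*I*√11 ≈ -6855.0 + 6.6332*I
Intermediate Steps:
I = -9 (I = -5 - 4 = -9)
H(d) = √(-9 + d) (H(d) = √(d - 9) = √(-9 + d))
r(h) = 2*I*√11 (r(h) = 2*√(-9 - 2) = 2*√(-11) = 2*(I*√11) = 2*I*√11)
U = 4578 (U = 4620 - 42 = 4578)
(U + r(63)) - 11433 = (4578 + 2*I*√11) - 11433 = -6855 + 2*I*√11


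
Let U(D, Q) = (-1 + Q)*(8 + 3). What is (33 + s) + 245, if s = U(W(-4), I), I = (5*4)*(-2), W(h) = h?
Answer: -173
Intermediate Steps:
I = -40 (I = 20*(-2) = -40)
U(D, Q) = -11 + 11*Q (U(D, Q) = (-1 + Q)*11 = -11 + 11*Q)
s = -451 (s = -11 + 11*(-40) = -11 - 440 = -451)
(33 + s) + 245 = (33 - 451) + 245 = -418 + 245 = -173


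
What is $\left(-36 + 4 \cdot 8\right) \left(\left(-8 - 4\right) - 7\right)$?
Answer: $76$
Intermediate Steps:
$\left(-36 + 4 \cdot 8\right) \left(\left(-8 - 4\right) - 7\right) = \left(-36 + 32\right) \left(-12 - 7\right) = \left(-4\right) \left(-19\right) = 76$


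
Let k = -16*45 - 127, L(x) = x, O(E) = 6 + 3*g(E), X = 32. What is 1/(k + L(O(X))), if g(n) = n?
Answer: -1/745 ≈ -0.0013423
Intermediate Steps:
O(E) = 6 + 3*E
k = -847 (k = -720 - 127 = -847)
1/(k + L(O(X))) = 1/(-847 + (6 + 3*32)) = 1/(-847 + (6 + 96)) = 1/(-847 + 102) = 1/(-745) = -1/745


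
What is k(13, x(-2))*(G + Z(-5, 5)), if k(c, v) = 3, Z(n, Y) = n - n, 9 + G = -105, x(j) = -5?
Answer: -342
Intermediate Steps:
G = -114 (G = -9 - 105 = -114)
Z(n, Y) = 0
k(13, x(-2))*(G + Z(-5, 5)) = 3*(-114 + 0) = 3*(-114) = -342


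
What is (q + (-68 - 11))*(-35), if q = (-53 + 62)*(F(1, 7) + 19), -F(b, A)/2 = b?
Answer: -2590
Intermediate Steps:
F(b, A) = -2*b
q = 153 (q = (-53 + 62)*(-2*1 + 19) = 9*(-2 + 19) = 9*17 = 153)
(q + (-68 - 11))*(-35) = (153 + (-68 - 11))*(-35) = (153 - 79)*(-35) = 74*(-35) = -2590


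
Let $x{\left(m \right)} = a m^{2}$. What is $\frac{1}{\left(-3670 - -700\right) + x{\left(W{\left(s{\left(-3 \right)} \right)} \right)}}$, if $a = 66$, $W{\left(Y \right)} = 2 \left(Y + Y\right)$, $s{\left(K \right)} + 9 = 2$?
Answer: $\frac{1}{48774} \approx 2.0503 \cdot 10^{-5}$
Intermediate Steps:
$s{\left(K \right)} = -7$ ($s{\left(K \right)} = -9 + 2 = -7$)
$W{\left(Y \right)} = 4 Y$ ($W{\left(Y \right)} = 2 \cdot 2 Y = 4 Y$)
$x{\left(m \right)} = 66 m^{2}$
$\frac{1}{\left(-3670 - -700\right) + x{\left(W{\left(s{\left(-3 \right)} \right)} \right)}} = \frac{1}{\left(-3670 - -700\right) + 66 \left(4 \left(-7\right)\right)^{2}} = \frac{1}{\left(-3670 + 700\right) + 66 \left(-28\right)^{2}} = \frac{1}{-2970 + 66 \cdot 784} = \frac{1}{-2970 + 51744} = \frac{1}{48774}$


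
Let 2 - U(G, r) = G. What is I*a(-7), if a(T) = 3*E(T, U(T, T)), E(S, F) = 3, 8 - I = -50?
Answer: 522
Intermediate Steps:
I = 58 (I = 8 - 1*(-50) = 8 + 50 = 58)
U(G, r) = 2 - G
a(T) = 9 (a(T) = 3*3 = 9)
I*a(-7) = 58*9 = 522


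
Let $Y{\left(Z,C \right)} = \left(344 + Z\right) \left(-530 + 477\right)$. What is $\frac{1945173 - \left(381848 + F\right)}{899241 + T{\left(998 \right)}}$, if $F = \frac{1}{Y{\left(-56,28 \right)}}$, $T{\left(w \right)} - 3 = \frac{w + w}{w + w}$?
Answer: $\frac{23862592801}{13726075680} \approx 1.7385$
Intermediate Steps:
$Y{\left(Z,C \right)} = -18232 - 53 Z$ ($Y{\left(Z,C \right)} = \left(344 + Z\right) \left(-53\right) = -18232 - 53 Z$)
$T{\left(w \right)} = 4$ ($T{\left(w \right)} = 3 + \frac{w + w}{w + w} = 3 + \frac{2 w}{2 w} = 3 + 2 w \frac{1}{2 w} = 3 + 1 = 4$)
$F = - \frac{1}{15264}$ ($F = \frac{1}{-18232 - -2968} = \frac{1}{-18232 + 2968} = \frac{1}{-15264} = - \frac{1}{15264} \approx -6.5514 \cdot 10^{-5}$)
$\frac{1945173 - \left(381848 + F\right)}{899241 + T{\left(998 \right)}} = \frac{1945173 - \frac{5828527871}{15264}}{899241 + 4} = \frac{1945173 + \left(-381848 + \frac{1}{15264}\right)}{899245} = \left(1945173 - \frac{5828527871}{15264}\right) \frac{1}{899245} = \frac{23862592801}{15264} \cdot \frac{1}{899245} = \frac{23862592801}{13726075680}$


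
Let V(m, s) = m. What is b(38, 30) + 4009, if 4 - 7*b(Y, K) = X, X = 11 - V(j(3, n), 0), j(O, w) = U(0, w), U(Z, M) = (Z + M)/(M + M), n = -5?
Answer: 56113/14 ≈ 4008.1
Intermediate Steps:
U(Z, M) = (M + Z)/(2*M) (U(Z, M) = (M + Z)/((2*M)) = (M + Z)*(1/(2*M)) = (M + Z)/(2*M))
j(O, w) = 1/2 (j(O, w) = (w + 0)/(2*w) = w/(2*w) = 1/2)
X = 21/2 (X = 11 - 1*1/2 = 11 - 1/2 = 21/2 ≈ 10.500)
b(Y, K) = -13/14 (b(Y, K) = 4/7 - 1/7*21/2 = 4/7 - 3/2 = -13/14)
b(38, 30) + 4009 = -13/14 + 4009 = 56113/14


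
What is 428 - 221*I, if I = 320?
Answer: -70292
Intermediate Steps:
428 - 221*I = 428 - 221*320 = 428 - 70720 = -70292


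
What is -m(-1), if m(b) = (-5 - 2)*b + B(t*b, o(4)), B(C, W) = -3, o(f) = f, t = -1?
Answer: -4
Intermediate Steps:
m(b) = -3 - 7*b (m(b) = (-5 - 2)*b - 3 = -7*b - 3 = -3 - 7*b)
-m(-1) = -(-3 - 7*(-1)) = -(-3 + 7) = -1*4 = -4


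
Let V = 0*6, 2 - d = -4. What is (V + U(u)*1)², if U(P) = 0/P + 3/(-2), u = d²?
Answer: 9/4 ≈ 2.2500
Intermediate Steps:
d = 6 (d = 2 - 1*(-4) = 2 + 4 = 6)
u = 36 (u = 6² = 36)
U(P) = -3/2 (U(P) = 0 + 3*(-½) = 0 - 3/2 = -3/2)
V = 0
(V + U(u)*1)² = (0 - 3/2*1)² = (0 - 3/2)² = (-3/2)² = 9/4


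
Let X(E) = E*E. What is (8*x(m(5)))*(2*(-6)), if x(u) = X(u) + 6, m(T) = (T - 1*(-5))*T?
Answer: -240576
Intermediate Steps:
X(E) = E**2
m(T) = T*(5 + T) (m(T) = (T + 5)*T = (5 + T)*T = T*(5 + T))
x(u) = 6 + u**2 (x(u) = u**2 + 6 = 6 + u**2)
(8*x(m(5)))*(2*(-6)) = (8*(6 + (5*(5 + 5))**2))*(2*(-6)) = (8*(6 + (5*10)**2))*(-12) = (8*(6 + 50**2))*(-12) = (8*(6 + 2500))*(-12) = (8*2506)*(-12) = 20048*(-12) = -240576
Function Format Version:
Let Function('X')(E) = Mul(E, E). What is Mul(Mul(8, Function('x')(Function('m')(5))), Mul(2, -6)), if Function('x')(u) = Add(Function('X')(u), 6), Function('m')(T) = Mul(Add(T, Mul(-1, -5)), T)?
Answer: -240576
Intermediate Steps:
Function('X')(E) = Pow(E, 2)
Function('m')(T) = Mul(T, Add(5, T)) (Function('m')(T) = Mul(Add(T, 5), T) = Mul(Add(5, T), T) = Mul(T, Add(5, T)))
Function('x')(u) = Add(6, Pow(u, 2)) (Function('x')(u) = Add(Pow(u, 2), 6) = Add(6, Pow(u, 2)))
Mul(Mul(8, Function('x')(Function('m')(5))), Mul(2, -6)) = Mul(Mul(8, Add(6, Pow(Mul(5, Add(5, 5)), 2))), Mul(2, -6)) = Mul(Mul(8, Add(6, Pow(Mul(5, 10), 2))), -12) = Mul(Mul(8, Add(6, Pow(50, 2))), -12) = Mul(Mul(8, Add(6, 2500)), -12) = Mul(Mul(8, 2506), -12) = Mul(20048, -12) = -240576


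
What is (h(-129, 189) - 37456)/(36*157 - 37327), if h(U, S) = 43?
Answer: 37413/31675 ≈ 1.1812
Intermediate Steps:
(h(-129, 189) - 37456)/(36*157 - 37327) = (43 - 37456)/(36*157 - 37327) = -37413/(5652 - 37327) = -37413/(-31675) = -37413*(-1/31675) = 37413/31675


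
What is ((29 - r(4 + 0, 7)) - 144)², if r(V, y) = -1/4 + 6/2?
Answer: 221841/16 ≈ 13865.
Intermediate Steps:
r(V, y) = 11/4 (r(V, y) = -1*¼ + 6*(½) = -¼ + 3 = 11/4)
((29 - r(4 + 0, 7)) - 144)² = ((29 - 1*11/4) - 144)² = ((29 - 11/4) - 144)² = (105/4 - 144)² = (-471/4)² = 221841/16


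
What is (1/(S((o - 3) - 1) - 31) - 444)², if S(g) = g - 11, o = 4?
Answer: 347785201/1764 ≈ 1.9716e+5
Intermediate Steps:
S(g) = -11 + g
(1/(S((o - 3) - 1) - 31) - 444)² = (1/((-11 + ((4 - 3) - 1)) - 31) - 444)² = (1/((-11 + (1 - 1)) - 31) - 444)² = (1/((-11 + 0) - 31) - 444)² = (1/(-11 - 31) - 444)² = (1/(-42) - 444)² = (-1/42 - 444)² = (-18649/42)² = 347785201/1764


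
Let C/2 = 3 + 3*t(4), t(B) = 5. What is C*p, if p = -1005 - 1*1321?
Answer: -83736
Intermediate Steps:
p = -2326 (p = -1005 - 1321 = -2326)
C = 36 (C = 2*(3 + 3*5) = 2*(3 + 15) = 2*18 = 36)
C*p = 36*(-2326) = -83736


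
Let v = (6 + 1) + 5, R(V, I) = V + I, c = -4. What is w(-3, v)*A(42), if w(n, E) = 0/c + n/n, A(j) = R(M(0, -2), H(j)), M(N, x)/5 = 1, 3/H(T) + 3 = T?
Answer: 66/13 ≈ 5.0769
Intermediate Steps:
H(T) = 3/(-3 + T)
M(N, x) = 5 (M(N, x) = 5*1 = 5)
R(V, I) = I + V
A(j) = 5 + 3/(-3 + j) (A(j) = 3/(-3 + j) + 5 = 5 + 3/(-3 + j))
v = 12 (v = 7 + 5 = 12)
w(n, E) = 1 (w(n, E) = 0/(-4) + n/n = 0*(-¼) + 1 = 0 + 1 = 1)
w(-3, v)*A(42) = 1*((-12 + 5*42)/(-3 + 42)) = 1*((-12 + 210)/39) = 1*((1/39)*198) = 1*(66/13) = 66/13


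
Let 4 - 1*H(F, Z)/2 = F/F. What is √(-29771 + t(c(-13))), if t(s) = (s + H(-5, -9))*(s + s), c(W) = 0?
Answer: I*√29771 ≈ 172.54*I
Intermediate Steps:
H(F, Z) = 6 (H(F, Z) = 8 - 2*F/F = 8 - 2*1 = 8 - 2 = 6)
t(s) = 2*s*(6 + s) (t(s) = (s + 6)*(s + s) = (6 + s)*(2*s) = 2*s*(6 + s))
√(-29771 + t(c(-13))) = √(-29771 + 2*0*(6 + 0)) = √(-29771 + 2*0*6) = √(-29771 + 0) = √(-29771) = I*√29771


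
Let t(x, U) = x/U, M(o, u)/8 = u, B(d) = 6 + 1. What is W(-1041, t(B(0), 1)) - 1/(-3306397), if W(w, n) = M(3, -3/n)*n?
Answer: -79353527/3306397 ≈ -24.000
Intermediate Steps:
B(d) = 7
M(o, u) = 8*u
W(w, n) = -24 (W(w, n) = (8*(-3/n))*n = (-24/n)*n = -24)
W(-1041, t(B(0), 1)) - 1/(-3306397) = -24 - 1/(-3306397) = -24 - 1*(-1/3306397) = -24 + 1/3306397 = -79353527/3306397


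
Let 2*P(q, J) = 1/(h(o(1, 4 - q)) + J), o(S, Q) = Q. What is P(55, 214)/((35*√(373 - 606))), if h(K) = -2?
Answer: -I*√233/3457720 ≈ -4.4146e-6*I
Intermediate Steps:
P(q, J) = 1/(2*(-2 + J))
P(55, 214)/((35*√(373 - 606))) = (1/(2*(-2 + 214)))/((35*√(373 - 606))) = ((½)/212)/((35*√(-233))) = ((½)*(1/212))/((35*(I*√233))) = 1/(424*((35*I*√233))) = (-I*√233/8155)/424 = -I*√233/3457720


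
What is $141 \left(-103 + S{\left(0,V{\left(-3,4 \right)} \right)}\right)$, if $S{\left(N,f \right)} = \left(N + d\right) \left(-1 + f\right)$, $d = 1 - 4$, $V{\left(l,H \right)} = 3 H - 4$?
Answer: $-17484$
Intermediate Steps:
$V{\left(l,H \right)} = -4 + 3 H$
$d = -3$
$S{\left(N,f \right)} = \left(-1 + f\right) \left(-3 + N\right)$ ($S{\left(N,f \right)} = \left(N - 3\right) \left(-1 + f\right) = \left(-3 + N\right) \left(-1 + f\right) = \left(-1 + f\right) \left(-3 + N\right)$)
$141 \left(-103 + S{\left(0,V{\left(-3,4 \right)} \right)}\right) = 141 \left(-103 + \left(3 - 0 - 3 \left(-4 + 3 \cdot 4\right) + 0 \left(-4 + 3 \cdot 4\right)\right)\right) = 141 \left(-103 + \left(3 + 0 - 3 \left(-4 + 12\right) + 0 \left(-4 + 12\right)\right)\right) = 141 \left(-103 + \left(3 + 0 - 24 + 0 \cdot 8\right)\right) = 141 \left(-103 + \left(3 + 0 - 24 + 0\right)\right) = 141 \left(-103 - 21\right) = 141 \left(-124\right) = -17484$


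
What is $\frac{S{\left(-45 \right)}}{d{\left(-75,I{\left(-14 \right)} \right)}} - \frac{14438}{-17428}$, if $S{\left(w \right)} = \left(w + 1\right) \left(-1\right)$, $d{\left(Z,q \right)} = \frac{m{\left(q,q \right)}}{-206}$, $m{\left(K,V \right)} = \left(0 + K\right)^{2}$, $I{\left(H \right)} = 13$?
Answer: $- \frac{77763685}{1472666} \approx -52.805$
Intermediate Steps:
$m{\left(K,V \right)} = K^{2}$
$d{\left(Z,q \right)} = - \frac{q^{2}}{206}$ ($d{\left(Z,q \right)} = \frac{q^{2}}{-206} = q^{2} \left(- \frac{1}{206}\right) = - \frac{q^{2}}{206}$)
$S{\left(w \right)} = -1 - w$ ($S{\left(w \right)} = \left(1 + w\right) \left(-1\right) = -1 - w$)
$\frac{S{\left(-45 \right)}}{d{\left(-75,I{\left(-14 \right)} \right)}} - \frac{14438}{-17428} = \frac{-1 - -45}{\left(- \frac{1}{206}\right) 13^{2}} - \frac{14438}{-17428} = \frac{-1 + 45}{\left(- \frac{1}{206}\right) 169} - - \frac{7219}{8714} = \frac{44}{- \frac{169}{206}} + \frac{7219}{8714} = 44 \left(- \frac{206}{169}\right) + \frac{7219}{8714} = - \frac{9064}{169} + \frac{7219}{8714} = - \frac{77763685}{1472666}$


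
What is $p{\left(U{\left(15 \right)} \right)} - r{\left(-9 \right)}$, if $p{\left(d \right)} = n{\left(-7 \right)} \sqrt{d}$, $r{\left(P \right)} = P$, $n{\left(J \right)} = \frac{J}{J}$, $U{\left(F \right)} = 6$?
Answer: $9 + \sqrt{6} \approx 11.449$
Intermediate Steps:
$n{\left(J \right)} = 1$
$p{\left(d \right)} = \sqrt{d}$ ($p{\left(d \right)} = 1 \sqrt{d} = \sqrt{d}$)
$p{\left(U{\left(15 \right)} \right)} - r{\left(-9 \right)} = \sqrt{6} - -9 = \sqrt{6} + 9 = 9 + \sqrt{6}$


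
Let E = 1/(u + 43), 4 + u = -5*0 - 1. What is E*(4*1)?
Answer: 2/19 ≈ 0.10526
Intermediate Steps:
u = -5 (u = -4 + (-5*0 - 1) = -4 + (0 - 1) = -4 - 1 = -5)
E = 1/38 (E = 1/(-5 + 43) = 1/38 ≈ 0.026316)
E*(4*1) = (4*1)/38 = (1/38)*4 = 2/19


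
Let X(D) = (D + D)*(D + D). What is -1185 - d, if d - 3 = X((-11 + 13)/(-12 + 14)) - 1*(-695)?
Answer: -1887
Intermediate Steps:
X(D) = 4*D² (X(D) = (2*D)*(2*D) = 4*D²)
d = 702 (d = 3 + (4*((-11 + 13)/(-12 + 14))² - 1*(-695)) = 3 + (4*(2/2)² + 695) = 3 + (4*(2*(½))² + 695) = 3 + (4*1² + 695) = 3 + (4*1 + 695) = 3 + (4 + 695) = 3 + 699 = 702)
-1185 - d = -1185 - 1*702 = -1185 - 702 = -1887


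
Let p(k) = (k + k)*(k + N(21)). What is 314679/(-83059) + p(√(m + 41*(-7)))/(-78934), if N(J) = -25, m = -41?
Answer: -12392192741/3278089553 + 50*I*√82/39467 ≈ -3.7803 + 0.011472*I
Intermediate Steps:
p(k) = 2*k*(-25 + k) (p(k) = (k + k)*(k - 25) = (2*k)*(-25 + k) = 2*k*(-25 + k))
314679/(-83059) + p(√(m + 41*(-7)))/(-78934) = 314679/(-83059) + (2*√(-41 + 41*(-7))*(-25 + √(-41 + 41*(-7))))/(-78934) = 314679*(-1/83059) + (2*√(-41 - 287)*(-25 + √(-41 - 287)))*(-1/78934) = -314679/83059 + (2*√(-328)*(-25 + √(-328)))*(-1/78934) = -314679/83059 + (2*(2*I*√82)*(-25 + 2*I*√82))*(-1/78934) = -314679/83059 + (4*I*√82*(-25 + 2*I*√82))*(-1/78934) = -314679/83059 - 2*I*√82*(-25 + 2*I*√82)/39467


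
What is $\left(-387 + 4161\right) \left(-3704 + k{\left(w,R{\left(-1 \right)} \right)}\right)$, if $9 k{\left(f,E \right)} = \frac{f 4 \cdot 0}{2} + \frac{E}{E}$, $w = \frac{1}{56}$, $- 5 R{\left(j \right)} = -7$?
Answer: $- \frac{41935430}{3} \approx -1.3978 \cdot 10^{7}$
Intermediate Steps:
$R{\left(j \right)} = \frac{7}{5}$ ($R{\left(j \right)} = \left(- \frac{1}{5}\right) \left(-7\right) = \frac{7}{5}$)
$w = \frac{1}{56} \approx 0.017857$
$k{\left(f,E \right)} = \frac{1}{9}$ ($k{\left(f,E \right)} = \frac{\frac{f 4 \cdot 0}{2} + \frac{E}{E}}{9} = \frac{4 f 0 \cdot \frac{1}{2} + 1}{9} = \frac{0 \cdot \frac{1}{2} + 1}{9} = \frac{0 + 1}{9} = \frac{1}{9} \cdot 1 = \frac{1}{9}$)
$\left(-387 + 4161\right) \left(-3704 + k{\left(w,R{\left(-1 \right)} \right)}\right) = \left(-387 + 4161\right) \left(-3704 + \frac{1}{9}\right) = 3774 \left(- \frac{33335}{9}\right) = - \frac{41935430}{3}$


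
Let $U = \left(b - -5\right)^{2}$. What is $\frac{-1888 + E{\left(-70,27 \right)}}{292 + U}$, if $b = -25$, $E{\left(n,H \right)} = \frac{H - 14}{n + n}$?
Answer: $- \frac{264333}{96880} \approx -2.7285$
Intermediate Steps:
$E{\left(n,H \right)} = \frac{-14 + H}{2 n}$
$U = 400$ ($U = \left(-25 - -5\right)^{2} = \left(-25 + 5\right)^{2} = \left(-20\right)^{2} = 400$)
$\frac{-1888 + E{\left(-70,27 \right)}}{292 + U} = \frac{-1888 + \frac{-14 + 27}{2 \left(-70\right)}}{292 + 400} = \frac{-1888 + \frac{1}{2} \left(- \frac{1}{70}\right) 13}{692} = \left(-1888 - \frac{13}{140}\right) \frac{1}{692} = \left(- \frac{264333}{140}\right) \frac{1}{692} = - \frac{264333}{96880}$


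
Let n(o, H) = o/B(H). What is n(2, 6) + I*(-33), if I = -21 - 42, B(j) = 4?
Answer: 4159/2 ≈ 2079.5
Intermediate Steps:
n(o, H) = o/4
I = -63
n(2, 6) + I*(-33) = (¼)*2 - 63*(-33) = ½ + 2079 = 4159/2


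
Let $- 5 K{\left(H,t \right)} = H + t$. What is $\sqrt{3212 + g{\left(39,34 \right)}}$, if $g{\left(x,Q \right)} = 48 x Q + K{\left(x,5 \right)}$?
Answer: $\frac{4 \sqrt{104455}}{5} \approx 258.56$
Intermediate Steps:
$K{\left(H,t \right)} = - \frac{H}{5} - \frac{t}{5}$ ($K{\left(H,t \right)} = - \frac{H + t}{5} = - \frac{H}{5} - \frac{t}{5}$)
$g{\left(x,Q \right)} = -1 - \frac{x}{5} + 48 Q x$ ($g{\left(x,Q \right)} = 48 x Q - \left(1 + \frac{x}{5}\right) = 48 Q x - \left(1 + \frac{x}{5}\right) = -1 - \frac{x}{5} + 48 Q x$)
$\sqrt{3212 + g{\left(39,34 \right)}} = \sqrt{3212 - \left(\frac{44}{5} - 63648\right)} = \sqrt{3212 - - \frac{318196}{5}} = \sqrt{3212 + \frac{318196}{5}} = \sqrt{\frac{334256}{5}} = \frac{4 \sqrt{104455}}{5}$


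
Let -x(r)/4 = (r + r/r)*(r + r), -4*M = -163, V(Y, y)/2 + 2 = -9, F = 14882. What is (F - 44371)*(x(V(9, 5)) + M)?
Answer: 431158669/4 ≈ 1.0779e+8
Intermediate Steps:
V(Y, y) = -22 (V(Y, y) = -4 + 2*(-9) = -4 - 18 = -22)
M = 163/4 (M = -¼*(-163) = 163/4 ≈ 40.750)
x(r) = -8*r*(1 + r) (x(r) = -4*(r + r/r)*(r + r) = -4*(r + 1)*2*r = -4*(1 + r)*2*r = -8*r*(1 + r))
(F - 44371)*(x(V(9, 5)) + M) = (14882 - 44371)*(-8*(-22)*(1 - 22) + 163/4) = -29489*(-8*(-22)*(-21) + 163/4) = -29489*(-3696 + 163/4) = -29489*(-14621/4) = 431158669/4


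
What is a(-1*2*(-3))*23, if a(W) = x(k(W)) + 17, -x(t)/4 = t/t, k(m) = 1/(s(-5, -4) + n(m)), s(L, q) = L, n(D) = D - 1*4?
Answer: 299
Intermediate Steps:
n(D) = -4 + D (n(D) = D - 4 = -4 + D)
k(m) = 1/(-9 + m) (k(m) = 1/(-5 + (-4 + m)) = 1/(-9 + m))
x(t) = -4 (x(t) = -4*t/t = -4*1 = -4)
a(W) = 13 (a(W) = -4 + 17 = 13)
a(-1*2*(-3))*23 = 13*23 = 299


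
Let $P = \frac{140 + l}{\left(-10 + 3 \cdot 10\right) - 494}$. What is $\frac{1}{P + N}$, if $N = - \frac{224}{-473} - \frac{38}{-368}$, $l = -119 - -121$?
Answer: $\frac{20626584}{5718839} \approx 3.6068$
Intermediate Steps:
$l = 2$ ($l = -119 + 121 = 2$)
$N = \frac{50203}{87032}$ ($N = \left(-224\right) \left(- \frac{1}{473}\right) - - \frac{19}{184} = \frac{224}{473} + \frac{19}{184} = \frac{50203}{87032} \approx 0.57683$)
$P = - \frac{71}{237}$ ($P = \frac{140 + 2}{\left(-10 + 3 \cdot 10\right) - 494} = \frac{142}{\left(-10 + 30\right) - 494} = \frac{142}{20 - 494} = \frac{142}{-474} = 142 \left(- \frac{1}{474}\right) = - \frac{71}{237} \approx -0.29958$)
$\frac{1}{P + N} = \frac{1}{- \frac{71}{237} + \frac{50203}{87032}} = \frac{1}{\frac{5718839}{20626584}} = \frac{20626584}{5718839}$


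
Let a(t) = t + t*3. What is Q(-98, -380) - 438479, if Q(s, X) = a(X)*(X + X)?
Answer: 716721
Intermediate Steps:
a(t) = 4*t (a(t) = t + 3*t = 4*t)
Q(s, X) = 8*X**2 (Q(s, X) = (4*X)*(X + X) = (4*X)*(2*X) = 8*X**2)
Q(-98, -380) - 438479 = 8*(-380)**2 - 438479 = 8*144400 - 438479 = 1155200 - 438479 = 716721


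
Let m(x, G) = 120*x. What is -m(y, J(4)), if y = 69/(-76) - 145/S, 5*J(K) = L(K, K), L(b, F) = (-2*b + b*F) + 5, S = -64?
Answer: -24765/152 ≈ -162.93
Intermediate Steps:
L(b, F) = 5 - 2*b + F*b (L(b, F) = (-2*b + F*b) + 5 = 5 - 2*b + F*b)
J(K) = 1 - 2*K/5 + K²/5 (J(K) = (5 - 2*K + K*K)/5 = (5 - 2*K + K²)/5 = (5 + K² - 2*K)/5 = 1 - 2*K/5 + K²/5)
y = 1651/1216 (y = 69/(-76) - 145/(-64) = 69*(-1/76) - 145*(-1/64) = -69/76 + 145/64 = 1651/1216 ≈ 1.3577)
-m(y, J(4)) = -120*1651/1216 = -1*24765/152 = -24765/152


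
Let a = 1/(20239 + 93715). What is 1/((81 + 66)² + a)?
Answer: 113954/2462431987 ≈ 4.6277e-5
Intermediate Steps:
a = 1/113954 ≈ 8.7755e-6
1/((81 + 66)² + a) = 1/((81 + 66)² + 1/113954) = 1/(147² + 1/113954) = 1/(21609 + 1/113954) = 1/(2462431987/113954) = 113954/2462431987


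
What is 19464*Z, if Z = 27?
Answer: 525528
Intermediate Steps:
19464*Z = 19464*27 = 525528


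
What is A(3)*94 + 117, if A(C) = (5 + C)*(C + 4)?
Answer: 5381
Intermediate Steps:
A(C) = (4 + C)*(5 + C) (A(C) = (5 + C)*(4 + C) = (4 + C)*(5 + C))
A(3)*94 + 117 = (20 + 3**2 + 9*3)*94 + 117 = (20 + 9 + 27)*94 + 117 = 56*94 + 117 = 5264 + 117 = 5381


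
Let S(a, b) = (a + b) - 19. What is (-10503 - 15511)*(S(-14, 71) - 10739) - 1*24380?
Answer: 278351434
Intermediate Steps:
S(a, b) = -19 + a + b
(-10503 - 15511)*(S(-14, 71) - 10739) - 1*24380 = (-10503 - 15511)*((-19 - 14 + 71) - 10739) - 1*24380 = -26014*(38 - 10739) - 24380 = -26014*(-10701) - 24380 = 278375814 - 24380 = 278351434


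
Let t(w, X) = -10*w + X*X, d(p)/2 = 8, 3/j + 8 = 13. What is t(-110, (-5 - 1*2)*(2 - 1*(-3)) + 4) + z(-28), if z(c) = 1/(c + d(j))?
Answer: 24731/12 ≈ 2060.9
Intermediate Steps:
j = 3/5 (j = 3/(-8 + 13) = 3/5 ≈ 0.60000)
d(p) = 16 (d(p) = 2*8 = 16)
t(w, X) = X**2 - 10*w (t(w, X) = -10*w + X**2 = X**2 - 10*w)
z(c) = 1/(16 + c) (z(c) = 1/(c + 16) = 1/(16 + c))
t(-110, (-5 - 1*2)*(2 - 1*(-3)) + 4) + z(-28) = (((-5 - 1*2)*(2 - 1*(-3)) + 4)**2 - 10*(-110)) + 1/(16 - 28) = (((-5 - 2)*(2 + 3) + 4)**2 + 1100) + 1/(-12) = ((-7*5 + 4)**2 + 1100) - 1/12 = ((-35 + 4)**2 + 1100) - 1/12 = ((-31)**2 + 1100) - 1/12 = (961 + 1100) - 1/12 = 2061 - 1/12 = 24731/12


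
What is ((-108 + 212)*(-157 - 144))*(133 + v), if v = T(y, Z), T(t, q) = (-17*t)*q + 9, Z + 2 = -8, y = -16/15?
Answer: 3693872/3 ≈ 1.2313e+6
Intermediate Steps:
y = -16/15 (y = -16*1/15 = -16/15 ≈ -1.0667)
Z = -10 (Z = -2 - 8 = -10)
T(t, q) = 9 - 17*q*t (T(t, q) = -17*q*t + 9 = 9 - 17*q*t)
v = -517/3 (v = 9 - 17*(-10)*(-16/15) = 9 - 544/3 = -517/3 ≈ -172.33)
((-108 + 212)*(-157 - 144))*(133 + v) = ((-108 + 212)*(-157 - 144))*(133 - 517/3) = (104*(-301))*(-118/3) = -31304*(-118/3) = 3693872/3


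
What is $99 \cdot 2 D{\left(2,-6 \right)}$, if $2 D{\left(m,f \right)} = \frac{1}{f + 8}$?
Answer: $\frac{99}{2} \approx 49.5$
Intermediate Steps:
$D{\left(m,f \right)} = \frac{1}{2 \left(8 + f\right)}$ ($D{\left(m,f \right)} = \frac{1}{2 \left(f + 8\right)} = \frac{1}{2 \left(8 + f\right)}$)
$99 \cdot 2 D{\left(2,-6 \right)} = 99 \cdot 2 \frac{1}{2 \left(8 - 6\right)} = 198 \frac{1}{2 \cdot 2} = 198 \cdot \frac{1}{2} \cdot \frac{1}{2} = 198 \cdot \frac{1}{4} = \frac{99}{2}$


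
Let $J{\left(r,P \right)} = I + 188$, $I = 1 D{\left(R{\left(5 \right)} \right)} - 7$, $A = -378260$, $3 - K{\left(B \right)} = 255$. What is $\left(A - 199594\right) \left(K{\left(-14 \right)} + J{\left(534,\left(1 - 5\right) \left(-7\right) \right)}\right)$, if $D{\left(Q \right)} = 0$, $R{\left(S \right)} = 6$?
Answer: $41027634$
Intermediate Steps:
$K{\left(B \right)} = -252$ ($K{\left(B \right)} = 3 - 255 = -252$)
$I = -7$ ($I = 1 \cdot 0 - 7 = 0 - 7 = -7$)
$J{\left(r,P \right)} = 181$ ($J{\left(r,P \right)} = -7 + 188 = 181$)
$\left(A - 199594\right) \left(K{\left(-14 \right)} + J{\left(534,\left(1 - 5\right) \left(-7\right) \right)}\right) = \left(-378260 - 199594\right) \left(-252 + 181\right) = \left(-577854\right) \left(-71\right) = 41027634$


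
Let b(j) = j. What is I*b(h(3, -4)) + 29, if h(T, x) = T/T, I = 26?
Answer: 55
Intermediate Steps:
h(T, x) = 1
I*b(h(3, -4)) + 29 = 26*1 + 29 = 26 + 29 = 55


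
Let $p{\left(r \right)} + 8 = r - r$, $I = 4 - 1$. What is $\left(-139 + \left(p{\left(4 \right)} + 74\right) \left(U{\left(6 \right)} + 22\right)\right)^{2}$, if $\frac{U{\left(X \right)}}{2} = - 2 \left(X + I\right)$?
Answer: $1129969$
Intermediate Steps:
$I = 3$ ($I = 4 - 1 = 3$)
$p{\left(r \right)} = -8$ ($p{\left(r \right)} = -8 + \left(r - r\right) = -8 + 0 = -8$)
$U{\left(X \right)} = -12 - 4 X$ ($U{\left(X \right)} = 2 \left(- 2 \left(X + 3\right)\right) = 2 \left(- 2 \left(3 + X\right)\right) = 2 \left(-6 - 2 X\right) = -12 - 4 X$)
$\left(-139 + \left(p{\left(4 \right)} + 74\right) \left(U{\left(6 \right)} + 22\right)\right)^{2} = \left(-139 + \left(-8 + 74\right) \left(\left(-12 - 24\right) + 22\right)\right)^{2} = \left(-139 + 66 \left(\left(-12 - 24\right) + 22\right)\right)^{2} = \left(-139 + 66 \left(-36 + 22\right)\right)^{2} = \left(-139 + 66 \left(-14\right)\right)^{2} = \left(-139 - 924\right)^{2} = \left(-1063\right)^{2} = 1129969$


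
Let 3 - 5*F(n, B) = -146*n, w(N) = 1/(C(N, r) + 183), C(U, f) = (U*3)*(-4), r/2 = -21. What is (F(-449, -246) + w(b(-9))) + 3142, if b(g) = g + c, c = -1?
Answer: -15101818/1515 ≈ -9968.2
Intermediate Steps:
r = -42 (r = 2*(-21) = -42)
C(U, f) = -12*U (C(U, f) = (3*U)*(-4) = -12*U)
b(g) = -1 + g (b(g) = g - 1 = -1 + g)
w(N) = 1/(183 - 12*N) (w(N) = 1/(-12*N + 183) = 1/(183 - 12*N))
F(n, B) = ⅗ + 146*n/5 (F(n, B) = ⅗ - (-146)*n/5 = ⅗ + 146*n/5)
(F(-449, -246) + w(b(-9))) + 3142 = ((⅗ + (146/5)*(-449)) - 1/(-183 + 12*(-1 - 9))) + 3142 = ((⅗ - 65554/5) - 1/(-183 + 12*(-10))) + 3142 = (-65551/5 - 1/(-183 - 120)) + 3142 = (-65551/5 - 1/(-303)) + 3142 = (-65551/5 - 1*(-1/303)) + 3142 = (-65551/5 + 1/303) + 3142 = -19861948/1515 + 3142 = -15101818/1515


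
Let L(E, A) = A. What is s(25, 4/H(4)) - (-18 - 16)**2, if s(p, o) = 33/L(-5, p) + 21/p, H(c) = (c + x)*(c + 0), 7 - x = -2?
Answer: -28846/25 ≈ -1153.8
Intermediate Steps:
x = 9 (x = 7 - 1*(-2) = 7 + 2 = 9)
H(c) = c*(9 + c) (H(c) = (c + 9)*(c + 0) = (9 + c)*c = c*(9 + c))
s(p, o) = 54/p (s(p, o) = 33/p + 21/p = 54/p)
s(25, 4/H(4)) - (-18 - 16)**2 = 54/25 - (-18 - 16)**2 = 54*(1/25) - 1*(-34)**2 = 54/25 - 1*1156 = 54/25 - 1156 = -28846/25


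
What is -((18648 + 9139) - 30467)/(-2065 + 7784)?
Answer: 2680/5719 ≈ 0.46861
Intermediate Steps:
-((18648 + 9139) - 30467)/(-2065 + 7784) = -(27787 - 30467)/5719 = -(-2680)/5719 = -1*(-2680/5719) = 2680/5719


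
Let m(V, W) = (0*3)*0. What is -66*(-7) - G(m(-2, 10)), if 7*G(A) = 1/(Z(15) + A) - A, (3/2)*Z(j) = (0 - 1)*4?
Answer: 25875/56 ≈ 462.05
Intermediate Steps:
Z(j) = -8/3 (Z(j) = 2*((0 - 1)*4)/3 = 2*(-1*4)/3 = (2/3)*(-4) = -8/3)
m(V, W) = 0 (m(V, W) = 0*0 = 0)
G(A) = -A/7 + 1/(7*(-8/3 + A)) (G(A) = (1/(-8/3 + A) - A)/7 = -A/7 + 1/(7*(-8/3 + A)))
-66*(-7) - G(m(-2, 10)) = -66*(-7) - (3 - 3*0**2 + 8*0)/(7*(-8 + 3*0)) = 462 - (3 - 3*0 + 0)/(7*(-8 + 0)) = 462 - (3 + 0 + 0)/(7*(-8)) = 462 - (-1)*3/(7*8) = 462 - 1*(-3/56) = 462 + 3/56 = 25875/56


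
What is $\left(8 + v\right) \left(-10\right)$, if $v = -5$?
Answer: $-30$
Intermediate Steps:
$\left(8 + v\right) \left(-10\right) = \left(8 - 5\right) \left(-10\right) = 3 \left(-10\right) = -30$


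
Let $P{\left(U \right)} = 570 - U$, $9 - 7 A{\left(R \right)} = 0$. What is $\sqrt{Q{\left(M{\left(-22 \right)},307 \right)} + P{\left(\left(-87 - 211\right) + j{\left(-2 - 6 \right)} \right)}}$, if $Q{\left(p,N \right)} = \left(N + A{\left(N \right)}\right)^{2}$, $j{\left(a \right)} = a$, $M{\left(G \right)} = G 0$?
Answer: $\frac{4 \sqrt{293743}}{7} \approx 309.7$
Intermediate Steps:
$A{\left(R \right)} = \frac{9}{7}$ ($A{\left(R \right)} = \frac{9}{7} - 0 = \frac{9}{7} + 0 = \frac{9}{7}$)
$M{\left(G \right)} = 0$
$Q{\left(p,N \right)} = \left(\frac{9}{7} + N\right)^{2}$ ($Q{\left(p,N \right)} = \left(N + \frac{9}{7}\right)^{2} = \left(\frac{9}{7} + N\right)^{2}$)
$\sqrt{Q{\left(M{\left(-22 \right)},307 \right)} + P{\left(\left(-87 - 211\right) + j{\left(-2 - 6 \right)} \right)}} = \sqrt{\frac{\left(9 + 7 \cdot 307\right)^{2}}{49} + \left(570 - \left(\left(-87 - 211\right) - 8\right)\right)} = \sqrt{\frac{\left(9 + 2149\right)^{2}}{49} + \left(570 - \left(-298 - 8\right)\right)} = \sqrt{\frac{2158^{2}}{49} + \left(570 - -306\right)} = \sqrt{\frac{1}{49} \cdot 4656964 + \left(570 + 306\right)} = \sqrt{\frac{4656964}{49} + 876} = \sqrt{\frac{4699888}{49}} = \frac{4 \sqrt{293743}}{7}$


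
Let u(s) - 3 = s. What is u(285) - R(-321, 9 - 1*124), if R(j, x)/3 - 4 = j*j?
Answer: -308847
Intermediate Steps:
u(s) = 3 + s
R(j, x) = 12 + 3*j² (R(j, x) = 12 + 3*(j*j) = 12 + 3*j²)
u(285) - R(-321, 9 - 1*124) = (3 + 285) - (12 + 3*(-321)²) = 288 - (12 + 3*103041) = 288 - (12 + 309123) = 288 - 1*309135 = 288 - 309135 = -308847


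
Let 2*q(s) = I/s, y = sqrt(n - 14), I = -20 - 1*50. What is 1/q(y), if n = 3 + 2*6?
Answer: -1/35 ≈ -0.028571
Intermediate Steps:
n = 15 (n = 3 + 12 = 15)
I = -70 (I = -20 - 50 = -70)
y = 1 (y = sqrt(15 - 14) = sqrt(1) = 1)
q(s) = -35/s (q(s) = (-70/s)/2 = -35/s)
1/q(y) = 1/(-35/1) = 1/(-35*1) = 1/(-35) = -1/35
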